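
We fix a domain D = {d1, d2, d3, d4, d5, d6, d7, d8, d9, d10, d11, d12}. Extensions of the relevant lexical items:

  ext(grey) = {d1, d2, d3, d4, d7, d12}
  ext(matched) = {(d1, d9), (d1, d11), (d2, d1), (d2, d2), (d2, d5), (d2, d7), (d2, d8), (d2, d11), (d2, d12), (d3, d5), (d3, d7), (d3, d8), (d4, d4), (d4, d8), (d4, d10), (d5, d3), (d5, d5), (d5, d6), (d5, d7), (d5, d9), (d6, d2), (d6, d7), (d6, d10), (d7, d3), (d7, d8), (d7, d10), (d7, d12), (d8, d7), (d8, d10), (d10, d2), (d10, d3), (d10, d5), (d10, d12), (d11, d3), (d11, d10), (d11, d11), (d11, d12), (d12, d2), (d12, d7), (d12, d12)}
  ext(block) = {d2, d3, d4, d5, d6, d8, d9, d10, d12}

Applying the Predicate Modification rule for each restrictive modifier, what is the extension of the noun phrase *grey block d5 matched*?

{d3}

⟦d5 matched⟧ = {x : ⟨d5, x⟩ ∈ ⟦matched⟧} = {d3, d5, d6, d7, d9}
⟦block⟧ = {d2, d3, d4, d5, d6, d8, d9, d10, d12}
… ∩ ⟦d5 matched⟧ = {d2, d3, d4, d5, d6, d8, d9, d10, d12} ∩ {d3, d5, d6, d7, d9} = {d3, d5, d6, d9}
… ∩ ⟦grey⟧ = {d3, d5, d6, d9} ∩ {d1, d2, d3, d4, d7, d12} = {d3}
So ⟦grey block d5 matched⟧ = {d3}.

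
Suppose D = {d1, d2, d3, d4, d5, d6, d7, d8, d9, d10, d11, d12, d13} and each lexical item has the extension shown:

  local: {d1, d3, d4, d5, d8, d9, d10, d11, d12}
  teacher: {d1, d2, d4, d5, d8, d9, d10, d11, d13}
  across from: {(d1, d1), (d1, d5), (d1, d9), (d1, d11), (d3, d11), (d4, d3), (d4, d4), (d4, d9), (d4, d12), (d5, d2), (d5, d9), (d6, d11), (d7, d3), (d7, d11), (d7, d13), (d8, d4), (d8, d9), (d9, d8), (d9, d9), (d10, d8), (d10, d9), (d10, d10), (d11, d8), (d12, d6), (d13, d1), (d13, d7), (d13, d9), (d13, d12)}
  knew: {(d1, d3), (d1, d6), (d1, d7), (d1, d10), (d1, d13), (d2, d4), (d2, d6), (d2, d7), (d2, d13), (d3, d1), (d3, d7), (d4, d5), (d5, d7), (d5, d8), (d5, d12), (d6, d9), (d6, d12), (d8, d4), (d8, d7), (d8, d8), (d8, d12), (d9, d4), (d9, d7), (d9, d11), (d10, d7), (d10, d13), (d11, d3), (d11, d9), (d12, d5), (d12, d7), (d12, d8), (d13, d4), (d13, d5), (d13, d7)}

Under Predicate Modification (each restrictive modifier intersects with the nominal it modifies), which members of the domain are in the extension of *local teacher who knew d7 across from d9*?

⟦who knew d7⟧ = {x : ⟨x, d7⟩ ∈ ⟦knew⟧} = {d1, d2, d3, d5, d8, d9, d10, d12, d13}
⟦across from d9⟧ = {x : ⟨x, d9⟩ ∈ ⟦across from⟧} = {d1, d4, d5, d8, d9, d10, d13}
⟦teacher⟧ = {d1, d2, d4, d5, d8, d9, d10, d11, d13}
… ∩ ⟦who knew d7⟧ = {d1, d2, d4, d5, d8, d9, d10, d11, d13} ∩ {d1, d2, d3, d5, d8, d9, d10, d12, d13} = {d1, d2, d5, d8, d9, d10, d13}
… ∩ ⟦across from d9⟧ = {d1, d2, d5, d8, d9, d10, d13} ∩ {d1, d4, d5, d8, d9, d10, d13} = {d1, d5, d8, d9, d10, d13}
… ∩ ⟦local⟧ = {d1, d5, d8, d9, d10, d13} ∩ {d1, d3, d4, d5, d8, d9, d10, d11, d12} = {d1, d5, d8, d9, d10}
So ⟦local teacher who knew d7 across from d9⟧ = {d1, d5, d8, d9, d10}.

{d1, d5, d8, d9, d10}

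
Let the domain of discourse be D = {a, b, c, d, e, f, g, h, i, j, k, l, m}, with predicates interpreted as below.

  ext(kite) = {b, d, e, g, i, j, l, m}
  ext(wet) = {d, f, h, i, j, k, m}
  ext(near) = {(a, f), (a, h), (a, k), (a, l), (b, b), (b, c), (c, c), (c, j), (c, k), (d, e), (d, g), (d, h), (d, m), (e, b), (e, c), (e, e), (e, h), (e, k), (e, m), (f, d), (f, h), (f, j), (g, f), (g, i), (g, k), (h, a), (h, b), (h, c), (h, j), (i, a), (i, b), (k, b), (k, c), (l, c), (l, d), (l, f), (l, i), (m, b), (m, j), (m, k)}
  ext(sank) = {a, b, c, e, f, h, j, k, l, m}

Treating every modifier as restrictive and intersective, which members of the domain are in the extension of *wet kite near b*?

⟦near b⟧ = {x : ⟨x, b⟩ ∈ ⟦near⟧} = {b, e, h, i, k, m}
⟦kite⟧ = {b, d, e, g, i, j, l, m}
… ∩ ⟦near b⟧ = {b, d, e, g, i, j, l, m} ∩ {b, e, h, i, k, m} = {b, e, i, m}
… ∩ ⟦wet⟧ = {b, e, i, m} ∩ {d, f, h, i, j, k, m} = {i, m}
So ⟦wet kite near b⟧ = {i, m}.

{i, m}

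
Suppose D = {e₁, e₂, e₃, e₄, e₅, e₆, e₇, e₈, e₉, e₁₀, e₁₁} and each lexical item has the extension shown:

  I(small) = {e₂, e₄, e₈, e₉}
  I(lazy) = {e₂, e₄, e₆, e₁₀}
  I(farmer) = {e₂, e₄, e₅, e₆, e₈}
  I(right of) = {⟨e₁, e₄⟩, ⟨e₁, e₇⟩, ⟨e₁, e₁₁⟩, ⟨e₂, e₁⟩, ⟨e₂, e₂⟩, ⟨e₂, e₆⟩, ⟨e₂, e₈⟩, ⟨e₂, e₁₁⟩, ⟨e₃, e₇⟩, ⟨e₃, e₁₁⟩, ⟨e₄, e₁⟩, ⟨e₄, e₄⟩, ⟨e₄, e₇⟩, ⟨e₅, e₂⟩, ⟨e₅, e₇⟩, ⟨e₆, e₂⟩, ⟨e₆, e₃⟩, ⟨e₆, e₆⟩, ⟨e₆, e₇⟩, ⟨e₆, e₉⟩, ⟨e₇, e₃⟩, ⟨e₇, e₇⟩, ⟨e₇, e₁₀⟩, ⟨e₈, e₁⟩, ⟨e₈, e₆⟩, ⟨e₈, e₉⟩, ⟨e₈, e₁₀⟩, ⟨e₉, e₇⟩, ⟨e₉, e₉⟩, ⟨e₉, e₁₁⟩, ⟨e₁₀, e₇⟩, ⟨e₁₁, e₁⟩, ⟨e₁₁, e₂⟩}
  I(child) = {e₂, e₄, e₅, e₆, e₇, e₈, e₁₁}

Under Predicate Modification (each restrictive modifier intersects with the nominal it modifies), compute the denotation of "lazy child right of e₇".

{e₄, e₆}

⟦right of e₇⟧ = {x : ⟨x, e₇⟩ ∈ ⟦right of⟧} = {e₁, e₃, e₄, e₅, e₆, e₇, e₉, e₁₀}
⟦child⟧ = {e₂, e₄, e₅, e₆, e₇, e₈, e₁₁}
… ∩ ⟦right of e₇⟧ = {e₂, e₄, e₅, e₆, e₇, e₈, e₁₁} ∩ {e₁, e₃, e₄, e₅, e₆, e₇, e₉, e₁₀} = {e₄, e₅, e₆, e₇}
… ∩ ⟦lazy⟧ = {e₄, e₅, e₆, e₇} ∩ {e₂, e₄, e₆, e₁₀} = {e₄, e₆}
So ⟦lazy child right of e₇⟧ = {e₄, e₆}.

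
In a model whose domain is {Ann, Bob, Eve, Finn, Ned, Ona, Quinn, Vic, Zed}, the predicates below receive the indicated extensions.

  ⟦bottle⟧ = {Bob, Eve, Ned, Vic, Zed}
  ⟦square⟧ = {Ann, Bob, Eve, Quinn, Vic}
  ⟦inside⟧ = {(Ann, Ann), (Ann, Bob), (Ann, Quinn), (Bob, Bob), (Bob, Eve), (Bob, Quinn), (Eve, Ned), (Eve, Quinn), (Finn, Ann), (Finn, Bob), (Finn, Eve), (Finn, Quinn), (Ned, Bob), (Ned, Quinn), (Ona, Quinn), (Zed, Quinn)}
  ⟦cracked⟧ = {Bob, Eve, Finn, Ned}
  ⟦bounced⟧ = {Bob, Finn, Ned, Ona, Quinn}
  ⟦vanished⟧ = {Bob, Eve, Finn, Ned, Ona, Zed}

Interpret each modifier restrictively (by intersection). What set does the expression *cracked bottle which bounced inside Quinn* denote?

{Bob, Ned}

⟦which bounced⟧ = ⟦bounced⟧ = {Bob, Finn, Ned, Ona, Quinn}
⟦inside Quinn⟧ = {x : ⟨x, Quinn⟩ ∈ ⟦inside⟧} = {Ann, Bob, Eve, Finn, Ned, Ona, Zed}
⟦bottle⟧ = {Bob, Eve, Ned, Vic, Zed}
… ∩ ⟦which bounced⟧ = {Bob, Eve, Ned, Vic, Zed} ∩ {Bob, Finn, Ned, Ona, Quinn} = {Bob, Ned}
… ∩ ⟦inside Quinn⟧ = {Bob, Ned} ∩ {Ann, Bob, Eve, Finn, Ned, Ona, Zed} = {Bob, Ned}
… ∩ ⟦cracked⟧ = {Bob, Ned} ∩ {Bob, Eve, Finn, Ned} = {Bob, Ned}
So ⟦cracked bottle which bounced inside Quinn⟧ = {Bob, Ned}.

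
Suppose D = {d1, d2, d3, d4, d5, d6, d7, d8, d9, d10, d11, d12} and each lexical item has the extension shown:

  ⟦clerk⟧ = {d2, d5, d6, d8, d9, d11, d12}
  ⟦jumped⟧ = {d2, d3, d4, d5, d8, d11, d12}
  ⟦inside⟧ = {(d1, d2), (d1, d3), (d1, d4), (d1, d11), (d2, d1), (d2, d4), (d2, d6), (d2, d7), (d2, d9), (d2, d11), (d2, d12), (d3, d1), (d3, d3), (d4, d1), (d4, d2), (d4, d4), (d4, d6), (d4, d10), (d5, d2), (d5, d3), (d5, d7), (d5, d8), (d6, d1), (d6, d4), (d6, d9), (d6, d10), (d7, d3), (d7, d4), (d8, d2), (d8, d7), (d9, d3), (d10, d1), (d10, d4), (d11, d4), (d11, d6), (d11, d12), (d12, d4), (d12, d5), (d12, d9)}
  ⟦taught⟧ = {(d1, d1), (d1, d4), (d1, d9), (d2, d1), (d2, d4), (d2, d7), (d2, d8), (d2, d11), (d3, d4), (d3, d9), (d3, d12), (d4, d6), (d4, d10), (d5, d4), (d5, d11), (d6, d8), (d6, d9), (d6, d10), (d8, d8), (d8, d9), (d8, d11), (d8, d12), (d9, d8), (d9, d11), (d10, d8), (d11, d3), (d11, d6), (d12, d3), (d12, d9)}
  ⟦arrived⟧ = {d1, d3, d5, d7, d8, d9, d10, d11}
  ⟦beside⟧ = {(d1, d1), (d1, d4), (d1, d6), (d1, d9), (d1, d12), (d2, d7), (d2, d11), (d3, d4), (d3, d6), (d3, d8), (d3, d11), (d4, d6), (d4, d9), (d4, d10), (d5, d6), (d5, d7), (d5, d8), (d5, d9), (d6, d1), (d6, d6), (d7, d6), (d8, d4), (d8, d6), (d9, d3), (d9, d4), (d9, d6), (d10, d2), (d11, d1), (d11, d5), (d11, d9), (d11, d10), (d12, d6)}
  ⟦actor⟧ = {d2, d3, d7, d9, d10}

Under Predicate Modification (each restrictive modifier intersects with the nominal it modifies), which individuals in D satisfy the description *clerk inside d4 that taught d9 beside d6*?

⟦inside d4⟧ = {x : ⟨x, d4⟩ ∈ ⟦inside⟧} = {d1, d2, d4, d6, d7, d10, d11, d12}
⟦that taught d9⟧ = {x : ⟨x, d9⟩ ∈ ⟦taught⟧} = {d1, d3, d6, d8, d12}
⟦beside d6⟧ = {x : ⟨x, d6⟩ ∈ ⟦beside⟧} = {d1, d3, d4, d5, d6, d7, d8, d9, d12}
⟦clerk⟧ = {d2, d5, d6, d8, d9, d11, d12}
… ∩ ⟦inside d4⟧ = {d2, d5, d6, d8, d9, d11, d12} ∩ {d1, d2, d4, d6, d7, d10, d11, d12} = {d2, d6, d11, d12}
… ∩ ⟦that taught d9⟧ = {d2, d6, d11, d12} ∩ {d1, d3, d6, d8, d12} = {d6, d12}
… ∩ ⟦beside d6⟧ = {d6, d12} ∩ {d1, d3, d4, d5, d6, d7, d8, d9, d12} = {d6, d12}
So ⟦clerk inside d4 that taught d9 beside d6⟧ = {d6, d12}.

{d6, d12}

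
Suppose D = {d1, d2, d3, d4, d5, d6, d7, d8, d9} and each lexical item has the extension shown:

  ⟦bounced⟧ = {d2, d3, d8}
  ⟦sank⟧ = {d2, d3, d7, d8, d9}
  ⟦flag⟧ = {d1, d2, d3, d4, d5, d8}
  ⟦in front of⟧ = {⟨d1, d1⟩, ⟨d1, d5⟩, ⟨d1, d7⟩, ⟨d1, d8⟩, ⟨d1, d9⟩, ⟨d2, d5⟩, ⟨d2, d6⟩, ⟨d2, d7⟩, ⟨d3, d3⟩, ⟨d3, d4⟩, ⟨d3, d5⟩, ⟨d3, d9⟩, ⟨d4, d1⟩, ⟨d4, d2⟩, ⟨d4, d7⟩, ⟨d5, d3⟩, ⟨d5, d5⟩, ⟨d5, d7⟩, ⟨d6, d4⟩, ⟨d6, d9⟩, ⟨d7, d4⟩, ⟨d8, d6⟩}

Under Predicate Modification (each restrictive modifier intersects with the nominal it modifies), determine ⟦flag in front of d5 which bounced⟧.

{d2, d3}

⟦in front of d5⟧ = {x : ⟨x, d5⟩ ∈ ⟦in front of⟧} = {d1, d2, d3, d5}
⟦which bounced⟧ = ⟦bounced⟧ = {d2, d3, d8}
⟦flag⟧ = {d1, d2, d3, d4, d5, d8}
… ∩ ⟦in front of d5⟧ = {d1, d2, d3, d4, d5, d8} ∩ {d1, d2, d3, d5} = {d1, d2, d3, d5}
… ∩ ⟦which bounced⟧ = {d1, d2, d3, d5} ∩ {d2, d3, d8} = {d2, d3}
So ⟦flag in front of d5 which bounced⟧ = {d2, d3}.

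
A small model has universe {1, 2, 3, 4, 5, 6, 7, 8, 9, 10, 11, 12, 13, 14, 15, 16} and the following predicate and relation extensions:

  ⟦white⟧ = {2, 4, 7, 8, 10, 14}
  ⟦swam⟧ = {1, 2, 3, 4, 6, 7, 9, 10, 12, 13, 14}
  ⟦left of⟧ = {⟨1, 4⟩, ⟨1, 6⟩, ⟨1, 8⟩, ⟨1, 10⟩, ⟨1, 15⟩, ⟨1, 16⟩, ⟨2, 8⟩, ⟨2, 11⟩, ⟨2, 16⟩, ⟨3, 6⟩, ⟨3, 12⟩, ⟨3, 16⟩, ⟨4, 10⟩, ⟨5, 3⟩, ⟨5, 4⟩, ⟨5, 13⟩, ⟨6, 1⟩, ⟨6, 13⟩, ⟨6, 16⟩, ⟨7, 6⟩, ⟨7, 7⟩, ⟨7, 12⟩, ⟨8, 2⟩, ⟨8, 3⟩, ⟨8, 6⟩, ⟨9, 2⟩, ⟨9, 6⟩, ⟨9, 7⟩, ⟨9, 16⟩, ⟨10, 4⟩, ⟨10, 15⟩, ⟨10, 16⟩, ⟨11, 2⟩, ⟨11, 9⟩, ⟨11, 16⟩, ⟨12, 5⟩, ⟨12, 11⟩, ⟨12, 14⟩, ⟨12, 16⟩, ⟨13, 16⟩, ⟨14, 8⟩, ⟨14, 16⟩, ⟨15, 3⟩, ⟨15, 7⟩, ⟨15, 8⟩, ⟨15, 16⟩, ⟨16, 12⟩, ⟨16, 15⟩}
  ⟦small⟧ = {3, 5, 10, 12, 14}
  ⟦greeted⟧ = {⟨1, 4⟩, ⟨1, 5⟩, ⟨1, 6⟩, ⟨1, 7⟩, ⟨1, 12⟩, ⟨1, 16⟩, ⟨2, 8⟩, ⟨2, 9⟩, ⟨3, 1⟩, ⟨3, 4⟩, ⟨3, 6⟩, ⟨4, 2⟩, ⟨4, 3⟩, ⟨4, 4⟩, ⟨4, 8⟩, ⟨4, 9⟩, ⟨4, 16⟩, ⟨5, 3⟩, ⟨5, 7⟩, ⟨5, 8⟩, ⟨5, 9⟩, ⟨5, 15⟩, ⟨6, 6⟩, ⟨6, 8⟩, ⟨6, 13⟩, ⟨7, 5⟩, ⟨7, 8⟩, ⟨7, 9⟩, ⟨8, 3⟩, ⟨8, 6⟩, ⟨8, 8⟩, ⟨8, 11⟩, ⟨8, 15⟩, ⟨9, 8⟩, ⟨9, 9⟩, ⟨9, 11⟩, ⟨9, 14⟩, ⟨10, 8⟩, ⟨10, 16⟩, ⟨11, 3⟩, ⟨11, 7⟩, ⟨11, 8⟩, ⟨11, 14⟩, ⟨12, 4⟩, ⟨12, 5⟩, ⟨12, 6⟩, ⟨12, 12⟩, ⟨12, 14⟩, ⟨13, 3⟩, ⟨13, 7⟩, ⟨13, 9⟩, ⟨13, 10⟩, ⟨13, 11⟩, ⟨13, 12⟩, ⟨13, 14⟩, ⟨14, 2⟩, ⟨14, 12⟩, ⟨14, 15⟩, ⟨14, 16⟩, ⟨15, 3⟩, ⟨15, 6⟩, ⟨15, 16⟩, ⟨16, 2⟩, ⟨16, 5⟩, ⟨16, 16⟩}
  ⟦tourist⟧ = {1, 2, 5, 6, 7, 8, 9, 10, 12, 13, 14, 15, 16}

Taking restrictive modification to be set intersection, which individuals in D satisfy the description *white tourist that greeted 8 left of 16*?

⟦that greeted 8⟧ = {x : ⟨x, 8⟩ ∈ ⟦greeted⟧} = {2, 4, 5, 6, 7, 8, 9, 10, 11}
⟦left of 16⟧ = {x : ⟨x, 16⟩ ∈ ⟦left of⟧} = {1, 2, 3, 6, 9, 10, 11, 12, 13, 14, 15}
⟦tourist⟧ = {1, 2, 5, 6, 7, 8, 9, 10, 12, 13, 14, 15, 16}
… ∩ ⟦that greeted 8⟧ = {1, 2, 5, 6, 7, 8, 9, 10, 12, 13, 14, 15, 16} ∩ {2, 4, 5, 6, 7, 8, 9, 10, 11} = {2, 5, 6, 7, 8, 9, 10}
… ∩ ⟦left of 16⟧ = {2, 5, 6, 7, 8, 9, 10} ∩ {1, 2, 3, 6, 9, 10, 11, 12, 13, 14, 15} = {2, 6, 9, 10}
… ∩ ⟦white⟧ = {2, 6, 9, 10} ∩ {2, 4, 7, 8, 10, 14} = {2, 10}
So ⟦white tourist that greeted 8 left of 16⟧ = {2, 10}.

{2, 10}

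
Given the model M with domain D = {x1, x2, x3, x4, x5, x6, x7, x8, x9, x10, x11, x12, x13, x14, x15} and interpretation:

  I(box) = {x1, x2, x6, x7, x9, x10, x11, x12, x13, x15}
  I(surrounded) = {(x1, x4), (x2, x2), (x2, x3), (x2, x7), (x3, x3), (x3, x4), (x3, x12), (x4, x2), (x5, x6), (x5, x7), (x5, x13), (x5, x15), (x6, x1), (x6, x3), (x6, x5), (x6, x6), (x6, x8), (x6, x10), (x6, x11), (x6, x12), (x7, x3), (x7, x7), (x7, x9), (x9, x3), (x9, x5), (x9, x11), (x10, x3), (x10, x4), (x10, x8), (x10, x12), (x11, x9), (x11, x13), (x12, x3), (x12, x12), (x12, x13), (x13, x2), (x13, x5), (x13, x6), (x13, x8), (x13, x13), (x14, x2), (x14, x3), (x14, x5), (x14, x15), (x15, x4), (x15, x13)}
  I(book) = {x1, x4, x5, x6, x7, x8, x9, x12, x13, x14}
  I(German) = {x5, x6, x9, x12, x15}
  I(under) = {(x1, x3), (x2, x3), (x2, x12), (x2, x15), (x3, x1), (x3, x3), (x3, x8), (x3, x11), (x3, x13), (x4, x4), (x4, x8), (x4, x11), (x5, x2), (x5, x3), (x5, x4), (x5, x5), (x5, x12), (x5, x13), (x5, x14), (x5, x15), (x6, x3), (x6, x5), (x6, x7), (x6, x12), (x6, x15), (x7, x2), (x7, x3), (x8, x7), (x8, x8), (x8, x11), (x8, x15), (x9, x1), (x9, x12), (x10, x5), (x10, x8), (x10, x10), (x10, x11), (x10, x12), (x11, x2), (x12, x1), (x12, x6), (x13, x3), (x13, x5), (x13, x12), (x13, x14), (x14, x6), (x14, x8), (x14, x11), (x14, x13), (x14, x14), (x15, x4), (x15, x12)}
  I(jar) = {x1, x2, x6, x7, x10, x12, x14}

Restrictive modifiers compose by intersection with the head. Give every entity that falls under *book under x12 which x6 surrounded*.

⟦under x12⟧ = {x : ⟨x, x12⟩ ∈ ⟦under⟧} = {x2, x5, x6, x9, x10, x13, x15}
⟦which x6 surrounded⟧ = {x : ⟨x6, x⟩ ∈ ⟦surrounded⟧} = {x1, x3, x5, x6, x8, x10, x11, x12}
⟦book⟧ = {x1, x4, x5, x6, x7, x8, x9, x12, x13, x14}
… ∩ ⟦under x12⟧ = {x1, x4, x5, x6, x7, x8, x9, x12, x13, x14} ∩ {x2, x5, x6, x9, x10, x13, x15} = {x5, x6, x9, x13}
… ∩ ⟦which x6 surrounded⟧ = {x5, x6, x9, x13} ∩ {x1, x3, x5, x6, x8, x10, x11, x12} = {x5, x6}
So ⟦book under x12 which x6 surrounded⟧ = {x5, x6}.

{x5, x6}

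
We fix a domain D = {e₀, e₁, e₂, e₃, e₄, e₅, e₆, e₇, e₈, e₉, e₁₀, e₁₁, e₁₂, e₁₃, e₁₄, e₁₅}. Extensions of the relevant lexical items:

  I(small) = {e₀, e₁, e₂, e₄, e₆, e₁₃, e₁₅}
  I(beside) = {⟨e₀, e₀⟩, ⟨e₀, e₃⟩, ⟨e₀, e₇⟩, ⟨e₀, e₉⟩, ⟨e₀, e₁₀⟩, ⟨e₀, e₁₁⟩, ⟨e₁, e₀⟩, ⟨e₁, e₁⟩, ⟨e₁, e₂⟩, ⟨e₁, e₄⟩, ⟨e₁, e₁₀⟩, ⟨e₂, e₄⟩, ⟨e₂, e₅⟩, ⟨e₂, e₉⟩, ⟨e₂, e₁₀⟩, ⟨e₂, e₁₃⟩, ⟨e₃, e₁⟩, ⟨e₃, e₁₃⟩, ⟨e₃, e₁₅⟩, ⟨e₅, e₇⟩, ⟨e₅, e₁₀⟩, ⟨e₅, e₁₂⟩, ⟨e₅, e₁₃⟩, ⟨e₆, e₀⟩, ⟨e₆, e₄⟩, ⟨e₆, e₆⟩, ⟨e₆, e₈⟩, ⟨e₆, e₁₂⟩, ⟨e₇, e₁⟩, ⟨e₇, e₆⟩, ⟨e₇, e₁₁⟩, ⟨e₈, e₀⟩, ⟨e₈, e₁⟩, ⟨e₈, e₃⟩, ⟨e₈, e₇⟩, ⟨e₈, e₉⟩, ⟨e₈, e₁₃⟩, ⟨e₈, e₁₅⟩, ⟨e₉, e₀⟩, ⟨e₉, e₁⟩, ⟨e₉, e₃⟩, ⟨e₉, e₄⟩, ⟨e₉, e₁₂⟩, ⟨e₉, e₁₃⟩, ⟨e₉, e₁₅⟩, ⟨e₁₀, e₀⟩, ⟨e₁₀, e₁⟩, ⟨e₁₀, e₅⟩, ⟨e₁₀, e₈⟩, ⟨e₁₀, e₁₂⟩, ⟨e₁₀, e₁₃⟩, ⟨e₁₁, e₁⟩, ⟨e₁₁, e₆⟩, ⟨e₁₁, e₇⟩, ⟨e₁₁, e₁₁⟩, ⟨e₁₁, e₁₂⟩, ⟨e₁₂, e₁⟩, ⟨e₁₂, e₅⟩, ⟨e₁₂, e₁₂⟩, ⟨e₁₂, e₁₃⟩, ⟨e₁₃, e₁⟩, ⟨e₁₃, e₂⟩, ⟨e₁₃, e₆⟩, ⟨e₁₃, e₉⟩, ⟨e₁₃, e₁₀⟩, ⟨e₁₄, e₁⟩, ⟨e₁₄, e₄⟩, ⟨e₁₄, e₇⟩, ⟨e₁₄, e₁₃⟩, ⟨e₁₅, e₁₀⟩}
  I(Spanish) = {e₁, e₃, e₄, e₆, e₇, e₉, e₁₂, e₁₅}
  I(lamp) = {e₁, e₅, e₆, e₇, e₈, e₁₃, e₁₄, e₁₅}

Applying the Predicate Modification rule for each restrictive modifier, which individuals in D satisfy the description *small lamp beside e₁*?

{e₁, e₁₃}

⟦beside e₁⟧ = {x : ⟨x, e₁⟩ ∈ ⟦beside⟧} = {e₁, e₃, e₇, e₈, e₉, e₁₀, e₁₁, e₁₂, e₁₃, e₁₄}
⟦lamp⟧ = {e₁, e₅, e₆, e₇, e₈, e₁₃, e₁₄, e₁₅}
… ∩ ⟦beside e₁⟧ = {e₁, e₅, e₆, e₇, e₈, e₁₃, e₁₄, e₁₅} ∩ {e₁, e₃, e₇, e₈, e₉, e₁₀, e₁₁, e₁₂, e₁₃, e₁₄} = {e₁, e₇, e₈, e₁₃, e₁₄}
… ∩ ⟦small⟧ = {e₁, e₇, e₈, e₁₃, e₁₄} ∩ {e₀, e₁, e₂, e₄, e₆, e₁₃, e₁₅} = {e₁, e₁₃}
So ⟦small lamp beside e₁⟧ = {e₁, e₁₃}.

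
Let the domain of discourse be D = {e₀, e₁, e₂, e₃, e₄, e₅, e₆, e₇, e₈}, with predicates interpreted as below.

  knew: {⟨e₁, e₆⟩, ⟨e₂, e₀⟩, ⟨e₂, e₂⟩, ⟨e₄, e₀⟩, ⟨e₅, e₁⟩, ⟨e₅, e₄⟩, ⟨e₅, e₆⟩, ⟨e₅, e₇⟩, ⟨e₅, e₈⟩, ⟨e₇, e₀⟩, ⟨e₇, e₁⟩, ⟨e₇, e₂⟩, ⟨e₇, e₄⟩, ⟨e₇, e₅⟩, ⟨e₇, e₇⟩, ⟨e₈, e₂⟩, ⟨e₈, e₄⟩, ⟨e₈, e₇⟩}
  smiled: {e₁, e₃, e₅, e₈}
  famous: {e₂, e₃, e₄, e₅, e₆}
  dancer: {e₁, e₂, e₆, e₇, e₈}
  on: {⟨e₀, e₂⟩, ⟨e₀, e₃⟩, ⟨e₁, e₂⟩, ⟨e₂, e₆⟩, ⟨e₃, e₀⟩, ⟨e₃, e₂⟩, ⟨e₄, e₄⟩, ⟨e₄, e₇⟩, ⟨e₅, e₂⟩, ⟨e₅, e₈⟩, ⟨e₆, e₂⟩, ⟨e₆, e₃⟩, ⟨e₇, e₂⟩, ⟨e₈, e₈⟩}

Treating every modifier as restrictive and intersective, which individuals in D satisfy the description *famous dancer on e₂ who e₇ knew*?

⟦on e₂⟧ = {x : ⟨x, e₂⟩ ∈ ⟦on⟧} = {e₀, e₁, e₃, e₅, e₆, e₇}
⟦who e₇ knew⟧ = {x : ⟨e₇, x⟩ ∈ ⟦knew⟧} = {e₀, e₁, e₂, e₄, e₅, e₇}
⟦dancer⟧ = {e₁, e₂, e₆, e₇, e₈}
… ∩ ⟦on e₂⟧ = {e₁, e₂, e₆, e₇, e₈} ∩ {e₀, e₁, e₃, e₅, e₆, e₇} = {e₁, e₆, e₇}
… ∩ ⟦who e₇ knew⟧ = {e₁, e₆, e₇} ∩ {e₀, e₁, e₂, e₄, e₅, e₇} = {e₁, e₇}
… ∩ ⟦famous⟧ = {e₁, e₇} ∩ {e₂, e₃, e₄, e₅, e₆} = ∅
So ⟦famous dancer on e₂ who e₇ knew⟧ = { }.

{ }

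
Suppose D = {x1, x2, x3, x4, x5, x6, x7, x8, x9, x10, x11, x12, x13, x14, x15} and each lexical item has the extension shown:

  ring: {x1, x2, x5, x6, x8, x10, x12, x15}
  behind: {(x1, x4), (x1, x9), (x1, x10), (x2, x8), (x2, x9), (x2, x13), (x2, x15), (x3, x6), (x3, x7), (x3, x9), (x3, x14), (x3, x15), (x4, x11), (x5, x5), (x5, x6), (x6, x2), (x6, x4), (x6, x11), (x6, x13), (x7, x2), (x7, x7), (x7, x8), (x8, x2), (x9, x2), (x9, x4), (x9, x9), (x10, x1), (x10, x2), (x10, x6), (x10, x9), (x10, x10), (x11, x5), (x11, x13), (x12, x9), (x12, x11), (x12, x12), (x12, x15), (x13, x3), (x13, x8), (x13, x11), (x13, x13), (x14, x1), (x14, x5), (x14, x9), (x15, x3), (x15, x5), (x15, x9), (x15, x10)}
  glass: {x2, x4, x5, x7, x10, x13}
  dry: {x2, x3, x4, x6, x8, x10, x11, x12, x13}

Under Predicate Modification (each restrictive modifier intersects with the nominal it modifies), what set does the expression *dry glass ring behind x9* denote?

{x2, x10}

⟦behind x9⟧ = {x : ⟨x, x9⟩ ∈ ⟦behind⟧} = {x1, x2, x3, x9, x10, x12, x14, x15}
⟦ring⟧ = {x1, x2, x5, x6, x8, x10, x12, x15}
… ∩ ⟦behind x9⟧ = {x1, x2, x5, x6, x8, x10, x12, x15} ∩ {x1, x2, x3, x9, x10, x12, x14, x15} = {x1, x2, x10, x12, x15}
… ∩ ⟦dry⟧ = {x1, x2, x10, x12, x15} ∩ {x2, x3, x4, x6, x8, x10, x11, x12, x13} = {x2, x10, x12}
… ∩ ⟦glass⟧ = {x2, x10, x12} ∩ {x2, x4, x5, x7, x10, x13} = {x2, x10}
So ⟦dry glass ring behind x9⟧ = {x2, x10}.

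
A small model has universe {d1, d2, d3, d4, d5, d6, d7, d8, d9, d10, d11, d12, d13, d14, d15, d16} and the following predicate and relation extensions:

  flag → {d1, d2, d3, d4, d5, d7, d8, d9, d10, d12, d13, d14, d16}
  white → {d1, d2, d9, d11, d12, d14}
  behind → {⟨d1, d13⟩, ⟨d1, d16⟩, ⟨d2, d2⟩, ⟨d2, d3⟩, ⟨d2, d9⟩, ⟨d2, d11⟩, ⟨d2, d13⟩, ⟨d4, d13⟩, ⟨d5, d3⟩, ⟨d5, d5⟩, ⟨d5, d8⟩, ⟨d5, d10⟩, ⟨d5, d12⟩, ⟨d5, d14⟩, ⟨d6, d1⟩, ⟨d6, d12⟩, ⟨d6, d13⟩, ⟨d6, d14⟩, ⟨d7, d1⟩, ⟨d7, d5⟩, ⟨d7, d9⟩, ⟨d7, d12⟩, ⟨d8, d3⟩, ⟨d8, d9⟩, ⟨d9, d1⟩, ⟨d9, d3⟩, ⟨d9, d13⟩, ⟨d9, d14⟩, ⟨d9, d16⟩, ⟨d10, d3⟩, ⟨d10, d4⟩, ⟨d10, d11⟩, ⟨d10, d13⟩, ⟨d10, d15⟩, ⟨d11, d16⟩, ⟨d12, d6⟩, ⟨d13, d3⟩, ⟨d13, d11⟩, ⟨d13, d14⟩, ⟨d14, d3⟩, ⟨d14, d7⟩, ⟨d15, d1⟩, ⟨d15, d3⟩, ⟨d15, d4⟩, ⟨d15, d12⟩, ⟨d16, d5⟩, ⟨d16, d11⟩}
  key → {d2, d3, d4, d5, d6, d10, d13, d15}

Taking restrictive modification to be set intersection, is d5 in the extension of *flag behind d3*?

yes

⟦behind d3⟧ = {x : ⟨x, d3⟩ ∈ ⟦behind⟧} = {d2, d5, d8, d9, d10, d13, d14, d15}
⟦flag⟧ = {d1, d2, d3, d4, d5, d7, d8, d9, d10, d12, d13, d14, d16}
… ∩ ⟦behind d3⟧ = {d1, d2, d3, d4, d5, d7, d8, d9, d10, d12, d13, d14, d16} ∩ {d2, d5, d8, d9, d10, d13, d14, d15} = {d2, d5, d8, d9, d10, d13, d14}
⟦flag behind d3⟧ = {d2, d5, d8, d9, d10, d13, d14}; d5 ∈ this set.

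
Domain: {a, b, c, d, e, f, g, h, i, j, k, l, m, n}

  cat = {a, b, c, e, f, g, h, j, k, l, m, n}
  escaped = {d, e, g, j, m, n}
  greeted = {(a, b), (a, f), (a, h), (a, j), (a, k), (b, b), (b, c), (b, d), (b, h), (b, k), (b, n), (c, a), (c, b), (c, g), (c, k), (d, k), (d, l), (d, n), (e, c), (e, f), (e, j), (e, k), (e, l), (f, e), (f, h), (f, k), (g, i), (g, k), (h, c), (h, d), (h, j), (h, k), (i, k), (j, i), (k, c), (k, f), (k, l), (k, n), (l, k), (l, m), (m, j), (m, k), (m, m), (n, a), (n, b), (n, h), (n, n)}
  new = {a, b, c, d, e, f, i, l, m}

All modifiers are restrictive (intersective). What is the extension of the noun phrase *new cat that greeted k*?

{a, b, c, e, f, l, m}

⟦that greeted k⟧ = {x : ⟨x, k⟩ ∈ ⟦greeted⟧} = {a, b, c, d, e, f, g, h, i, l, m}
⟦cat⟧ = {a, b, c, e, f, g, h, j, k, l, m, n}
… ∩ ⟦that greeted k⟧ = {a, b, c, e, f, g, h, j, k, l, m, n} ∩ {a, b, c, d, e, f, g, h, i, l, m} = {a, b, c, e, f, g, h, l, m}
… ∩ ⟦new⟧ = {a, b, c, e, f, g, h, l, m} ∩ {a, b, c, d, e, f, i, l, m} = {a, b, c, e, f, l, m}
So ⟦new cat that greeted k⟧ = {a, b, c, e, f, l, m}.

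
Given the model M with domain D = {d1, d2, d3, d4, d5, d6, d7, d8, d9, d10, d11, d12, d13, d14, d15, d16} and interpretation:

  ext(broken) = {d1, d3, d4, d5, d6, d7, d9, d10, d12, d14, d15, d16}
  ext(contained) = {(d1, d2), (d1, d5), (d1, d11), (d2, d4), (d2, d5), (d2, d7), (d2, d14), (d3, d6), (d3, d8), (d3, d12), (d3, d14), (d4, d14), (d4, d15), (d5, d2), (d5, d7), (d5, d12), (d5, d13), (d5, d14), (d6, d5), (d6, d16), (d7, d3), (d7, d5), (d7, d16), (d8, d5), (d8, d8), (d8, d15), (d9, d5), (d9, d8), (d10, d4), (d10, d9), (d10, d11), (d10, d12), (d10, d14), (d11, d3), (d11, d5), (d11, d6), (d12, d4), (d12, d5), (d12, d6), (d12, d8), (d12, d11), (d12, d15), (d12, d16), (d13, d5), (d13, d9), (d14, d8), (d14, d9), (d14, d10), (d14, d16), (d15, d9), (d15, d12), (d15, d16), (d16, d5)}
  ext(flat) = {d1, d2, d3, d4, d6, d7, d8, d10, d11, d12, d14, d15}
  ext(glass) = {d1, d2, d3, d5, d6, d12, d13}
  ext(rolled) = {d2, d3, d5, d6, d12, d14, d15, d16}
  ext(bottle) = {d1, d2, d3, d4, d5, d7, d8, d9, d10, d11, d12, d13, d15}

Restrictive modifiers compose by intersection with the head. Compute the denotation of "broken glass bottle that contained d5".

⟦that contained d5⟧ = {x : ⟨x, d5⟩ ∈ ⟦contained⟧} = {d1, d2, d6, d7, d8, d9, d11, d12, d13, d16}
⟦bottle⟧ = {d1, d2, d3, d4, d5, d7, d8, d9, d10, d11, d12, d13, d15}
… ∩ ⟦that contained d5⟧ = {d1, d2, d3, d4, d5, d7, d8, d9, d10, d11, d12, d13, d15} ∩ {d1, d2, d6, d7, d8, d9, d11, d12, d13, d16} = {d1, d2, d7, d8, d9, d11, d12, d13}
… ∩ ⟦broken⟧ = {d1, d2, d7, d8, d9, d11, d12, d13} ∩ {d1, d3, d4, d5, d6, d7, d9, d10, d12, d14, d15, d16} = {d1, d7, d9, d12}
… ∩ ⟦glass⟧ = {d1, d7, d9, d12} ∩ {d1, d2, d3, d5, d6, d12, d13} = {d1, d12}
So ⟦broken glass bottle that contained d5⟧ = {d1, d12}.

{d1, d12}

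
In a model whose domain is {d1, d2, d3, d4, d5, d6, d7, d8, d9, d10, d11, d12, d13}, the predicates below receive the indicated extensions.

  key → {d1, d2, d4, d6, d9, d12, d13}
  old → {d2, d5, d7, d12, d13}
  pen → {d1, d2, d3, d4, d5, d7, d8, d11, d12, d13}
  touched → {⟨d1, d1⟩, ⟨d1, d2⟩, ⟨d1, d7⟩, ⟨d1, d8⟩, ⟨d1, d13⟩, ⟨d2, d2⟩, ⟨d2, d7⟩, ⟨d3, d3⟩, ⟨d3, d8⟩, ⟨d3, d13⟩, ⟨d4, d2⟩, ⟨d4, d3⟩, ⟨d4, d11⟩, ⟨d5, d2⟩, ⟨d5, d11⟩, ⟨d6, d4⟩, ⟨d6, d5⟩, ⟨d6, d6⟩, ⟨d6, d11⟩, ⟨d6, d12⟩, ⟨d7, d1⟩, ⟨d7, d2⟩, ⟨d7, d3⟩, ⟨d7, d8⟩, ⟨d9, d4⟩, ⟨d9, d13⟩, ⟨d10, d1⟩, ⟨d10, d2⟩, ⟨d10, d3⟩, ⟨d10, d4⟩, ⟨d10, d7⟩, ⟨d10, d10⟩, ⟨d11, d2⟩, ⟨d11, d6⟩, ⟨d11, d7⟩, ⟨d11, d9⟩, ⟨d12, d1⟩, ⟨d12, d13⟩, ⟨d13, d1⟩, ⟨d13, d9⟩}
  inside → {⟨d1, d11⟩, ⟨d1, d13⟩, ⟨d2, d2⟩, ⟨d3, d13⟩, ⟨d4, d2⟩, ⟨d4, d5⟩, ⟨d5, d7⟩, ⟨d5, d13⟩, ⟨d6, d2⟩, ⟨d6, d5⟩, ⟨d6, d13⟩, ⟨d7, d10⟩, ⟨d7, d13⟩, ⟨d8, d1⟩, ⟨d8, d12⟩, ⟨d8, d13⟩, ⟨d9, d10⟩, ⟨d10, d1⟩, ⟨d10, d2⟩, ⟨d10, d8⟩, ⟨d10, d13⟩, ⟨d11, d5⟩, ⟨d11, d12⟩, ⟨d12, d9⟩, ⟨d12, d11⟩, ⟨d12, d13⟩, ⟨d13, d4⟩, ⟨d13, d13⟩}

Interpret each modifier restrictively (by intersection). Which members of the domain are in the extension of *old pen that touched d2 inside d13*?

⟦that touched d2⟧ = {x : ⟨x, d2⟩ ∈ ⟦touched⟧} = {d1, d2, d4, d5, d7, d10, d11}
⟦inside d13⟧ = {x : ⟨x, d13⟩ ∈ ⟦inside⟧} = {d1, d3, d5, d6, d7, d8, d10, d12, d13}
⟦pen⟧ = {d1, d2, d3, d4, d5, d7, d8, d11, d12, d13}
… ∩ ⟦that touched d2⟧ = {d1, d2, d3, d4, d5, d7, d8, d11, d12, d13} ∩ {d1, d2, d4, d5, d7, d10, d11} = {d1, d2, d4, d5, d7, d11}
… ∩ ⟦inside d13⟧ = {d1, d2, d4, d5, d7, d11} ∩ {d1, d3, d5, d6, d7, d8, d10, d12, d13} = {d1, d5, d7}
… ∩ ⟦old⟧ = {d1, d5, d7} ∩ {d2, d5, d7, d12, d13} = {d5, d7}
So ⟦old pen that touched d2 inside d13⟧ = {d5, d7}.

{d5, d7}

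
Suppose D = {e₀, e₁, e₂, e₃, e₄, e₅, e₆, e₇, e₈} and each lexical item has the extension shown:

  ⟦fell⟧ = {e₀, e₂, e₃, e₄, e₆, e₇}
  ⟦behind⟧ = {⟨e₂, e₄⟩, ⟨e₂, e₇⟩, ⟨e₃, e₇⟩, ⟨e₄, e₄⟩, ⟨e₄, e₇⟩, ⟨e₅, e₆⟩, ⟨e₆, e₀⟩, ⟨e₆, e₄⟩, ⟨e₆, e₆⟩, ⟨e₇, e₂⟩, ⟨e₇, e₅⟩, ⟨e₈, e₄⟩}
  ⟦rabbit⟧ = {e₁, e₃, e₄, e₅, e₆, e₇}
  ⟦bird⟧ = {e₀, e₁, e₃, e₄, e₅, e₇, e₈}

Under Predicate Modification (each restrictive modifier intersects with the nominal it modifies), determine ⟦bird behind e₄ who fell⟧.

{e₄}

⟦behind e₄⟧ = {x : ⟨x, e₄⟩ ∈ ⟦behind⟧} = {e₂, e₄, e₆, e₈}
⟦who fell⟧ = ⟦fell⟧ = {e₀, e₂, e₃, e₄, e₆, e₇}
⟦bird⟧ = {e₀, e₁, e₃, e₄, e₅, e₇, e₈}
… ∩ ⟦behind e₄⟧ = {e₀, e₁, e₃, e₄, e₅, e₇, e₈} ∩ {e₂, e₄, e₆, e₈} = {e₄, e₈}
… ∩ ⟦who fell⟧ = {e₄, e₈} ∩ {e₀, e₂, e₃, e₄, e₆, e₇} = {e₄}
So ⟦bird behind e₄ who fell⟧ = {e₄}.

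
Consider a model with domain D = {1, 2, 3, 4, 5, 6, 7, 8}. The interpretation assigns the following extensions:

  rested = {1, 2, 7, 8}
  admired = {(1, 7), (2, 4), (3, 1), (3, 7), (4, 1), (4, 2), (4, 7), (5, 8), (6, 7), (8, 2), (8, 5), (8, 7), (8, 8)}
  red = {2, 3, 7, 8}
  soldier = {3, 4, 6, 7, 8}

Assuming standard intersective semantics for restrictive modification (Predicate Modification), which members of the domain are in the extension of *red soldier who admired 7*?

{3, 8}

⟦who admired 7⟧ = {x : ⟨x, 7⟩ ∈ ⟦admired⟧} = {1, 3, 4, 6, 8}
⟦soldier⟧ = {3, 4, 6, 7, 8}
… ∩ ⟦who admired 7⟧ = {3, 4, 6, 7, 8} ∩ {1, 3, 4, 6, 8} = {3, 4, 6, 8}
… ∩ ⟦red⟧ = {3, 4, 6, 8} ∩ {2, 3, 7, 8} = {3, 8}
So ⟦red soldier who admired 7⟧ = {3, 8}.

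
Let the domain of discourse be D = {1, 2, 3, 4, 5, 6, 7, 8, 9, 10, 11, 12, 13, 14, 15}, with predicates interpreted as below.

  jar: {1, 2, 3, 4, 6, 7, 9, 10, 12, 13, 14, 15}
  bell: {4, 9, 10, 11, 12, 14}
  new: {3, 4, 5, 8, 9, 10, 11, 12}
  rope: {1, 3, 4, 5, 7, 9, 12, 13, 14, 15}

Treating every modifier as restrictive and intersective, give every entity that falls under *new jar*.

⟦jar⟧ = {1, 2, 3, 4, 6, 7, 9, 10, 12, 13, 14, 15}
… ∩ ⟦new⟧ = {1, 2, 3, 4, 6, 7, 9, 10, 12, 13, 14, 15} ∩ {3, 4, 5, 8, 9, 10, 11, 12} = {3, 4, 9, 10, 12}
So ⟦new jar⟧ = {3, 4, 9, 10, 12}.

{3, 4, 9, 10, 12}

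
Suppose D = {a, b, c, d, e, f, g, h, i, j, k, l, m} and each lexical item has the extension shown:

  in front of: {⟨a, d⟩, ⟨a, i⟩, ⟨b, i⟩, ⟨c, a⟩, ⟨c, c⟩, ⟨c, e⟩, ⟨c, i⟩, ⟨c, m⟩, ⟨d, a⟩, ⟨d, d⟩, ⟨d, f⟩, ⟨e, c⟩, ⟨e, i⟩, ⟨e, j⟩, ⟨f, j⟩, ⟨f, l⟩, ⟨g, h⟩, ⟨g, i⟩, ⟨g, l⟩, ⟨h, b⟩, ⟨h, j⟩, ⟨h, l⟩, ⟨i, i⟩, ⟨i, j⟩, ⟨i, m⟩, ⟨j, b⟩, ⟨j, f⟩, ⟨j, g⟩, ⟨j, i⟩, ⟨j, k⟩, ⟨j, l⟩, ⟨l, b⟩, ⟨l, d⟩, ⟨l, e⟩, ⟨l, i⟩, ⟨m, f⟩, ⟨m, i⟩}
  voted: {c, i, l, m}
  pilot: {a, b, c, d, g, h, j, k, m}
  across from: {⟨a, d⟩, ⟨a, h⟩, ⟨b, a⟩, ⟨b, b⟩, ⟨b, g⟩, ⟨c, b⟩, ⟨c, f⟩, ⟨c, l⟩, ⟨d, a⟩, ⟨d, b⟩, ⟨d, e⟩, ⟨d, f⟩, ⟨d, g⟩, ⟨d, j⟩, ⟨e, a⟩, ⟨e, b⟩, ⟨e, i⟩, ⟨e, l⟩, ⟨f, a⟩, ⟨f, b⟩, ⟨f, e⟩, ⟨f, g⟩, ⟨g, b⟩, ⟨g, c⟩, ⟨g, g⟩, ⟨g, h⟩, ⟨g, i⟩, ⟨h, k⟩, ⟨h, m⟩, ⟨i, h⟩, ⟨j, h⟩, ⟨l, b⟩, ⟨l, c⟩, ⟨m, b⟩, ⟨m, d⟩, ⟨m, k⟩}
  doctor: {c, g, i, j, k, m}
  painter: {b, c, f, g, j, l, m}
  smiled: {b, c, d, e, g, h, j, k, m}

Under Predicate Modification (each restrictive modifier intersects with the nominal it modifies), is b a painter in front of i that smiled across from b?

yes

⟦in front of i⟧ = {x : ⟨x, i⟩ ∈ ⟦in front of⟧} = {a, b, c, e, g, i, j, l, m}
⟦that smiled⟧ = ⟦smiled⟧ = {b, c, d, e, g, h, j, k, m}
⟦across from b⟧ = {x : ⟨x, b⟩ ∈ ⟦across from⟧} = {b, c, d, e, f, g, l, m}
⟦painter⟧ = {b, c, f, g, j, l, m}
… ∩ ⟦in front of i⟧ = {b, c, f, g, j, l, m} ∩ {a, b, c, e, g, i, j, l, m} = {b, c, g, j, l, m}
… ∩ ⟦that smiled⟧ = {b, c, g, j, l, m} ∩ {b, c, d, e, g, h, j, k, m} = {b, c, g, j, m}
… ∩ ⟦across from b⟧ = {b, c, g, j, m} ∩ {b, c, d, e, f, g, l, m} = {b, c, g, m}
⟦painter in front of i that smiled across from b⟧ = {b, c, g, m}; b ∈ this set.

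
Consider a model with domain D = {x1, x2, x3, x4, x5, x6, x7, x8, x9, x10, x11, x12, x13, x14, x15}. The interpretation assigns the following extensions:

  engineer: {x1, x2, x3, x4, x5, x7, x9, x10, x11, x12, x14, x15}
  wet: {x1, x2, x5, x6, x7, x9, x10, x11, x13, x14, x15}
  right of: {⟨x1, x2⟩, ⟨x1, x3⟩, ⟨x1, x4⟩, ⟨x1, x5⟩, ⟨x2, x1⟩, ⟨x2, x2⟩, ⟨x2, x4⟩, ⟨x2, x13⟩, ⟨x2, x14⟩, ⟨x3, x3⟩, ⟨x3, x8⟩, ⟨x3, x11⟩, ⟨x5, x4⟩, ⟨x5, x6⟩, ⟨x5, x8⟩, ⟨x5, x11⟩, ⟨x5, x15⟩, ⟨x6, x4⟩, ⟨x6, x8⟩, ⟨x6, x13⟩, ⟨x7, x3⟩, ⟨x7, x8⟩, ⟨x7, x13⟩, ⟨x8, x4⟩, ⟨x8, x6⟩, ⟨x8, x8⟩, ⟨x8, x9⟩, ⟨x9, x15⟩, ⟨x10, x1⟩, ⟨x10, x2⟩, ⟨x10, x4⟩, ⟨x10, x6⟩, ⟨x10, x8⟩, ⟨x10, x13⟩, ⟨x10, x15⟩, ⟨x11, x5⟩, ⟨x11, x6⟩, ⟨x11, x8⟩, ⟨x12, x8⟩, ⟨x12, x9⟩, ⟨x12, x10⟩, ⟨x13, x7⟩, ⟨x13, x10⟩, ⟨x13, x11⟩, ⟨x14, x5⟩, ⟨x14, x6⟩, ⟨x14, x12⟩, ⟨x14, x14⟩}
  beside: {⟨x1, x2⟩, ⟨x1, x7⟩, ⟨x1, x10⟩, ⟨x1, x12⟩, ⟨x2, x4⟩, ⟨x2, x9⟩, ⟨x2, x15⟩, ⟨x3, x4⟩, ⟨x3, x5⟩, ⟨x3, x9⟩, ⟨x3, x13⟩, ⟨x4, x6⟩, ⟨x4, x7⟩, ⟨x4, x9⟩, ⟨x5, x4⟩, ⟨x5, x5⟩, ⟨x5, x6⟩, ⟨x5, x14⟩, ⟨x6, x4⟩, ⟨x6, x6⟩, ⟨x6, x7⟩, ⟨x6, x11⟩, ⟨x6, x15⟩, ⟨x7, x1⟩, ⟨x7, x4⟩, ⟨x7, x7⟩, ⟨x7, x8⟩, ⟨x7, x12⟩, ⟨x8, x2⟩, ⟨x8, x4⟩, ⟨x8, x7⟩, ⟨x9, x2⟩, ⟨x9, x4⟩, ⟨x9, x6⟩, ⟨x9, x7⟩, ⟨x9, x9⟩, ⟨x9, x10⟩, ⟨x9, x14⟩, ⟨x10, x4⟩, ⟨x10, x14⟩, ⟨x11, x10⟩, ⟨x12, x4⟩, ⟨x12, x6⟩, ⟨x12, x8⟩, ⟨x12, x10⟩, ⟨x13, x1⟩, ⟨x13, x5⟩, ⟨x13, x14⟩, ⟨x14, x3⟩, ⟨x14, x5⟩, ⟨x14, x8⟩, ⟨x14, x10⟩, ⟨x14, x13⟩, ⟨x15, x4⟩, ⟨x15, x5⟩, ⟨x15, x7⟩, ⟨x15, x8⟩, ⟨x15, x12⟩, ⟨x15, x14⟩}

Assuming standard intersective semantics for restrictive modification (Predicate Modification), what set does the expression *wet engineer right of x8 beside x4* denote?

{x5, x7, x10}

⟦right of x8⟧ = {x : ⟨x, x8⟩ ∈ ⟦right of⟧} = {x3, x5, x6, x7, x8, x10, x11, x12}
⟦beside x4⟧ = {x : ⟨x, x4⟩ ∈ ⟦beside⟧} = {x2, x3, x5, x6, x7, x8, x9, x10, x12, x15}
⟦engineer⟧ = {x1, x2, x3, x4, x5, x7, x9, x10, x11, x12, x14, x15}
… ∩ ⟦right of x8⟧ = {x1, x2, x3, x4, x5, x7, x9, x10, x11, x12, x14, x15} ∩ {x3, x5, x6, x7, x8, x10, x11, x12} = {x3, x5, x7, x10, x11, x12}
… ∩ ⟦beside x4⟧ = {x3, x5, x7, x10, x11, x12} ∩ {x2, x3, x5, x6, x7, x8, x9, x10, x12, x15} = {x3, x5, x7, x10, x12}
… ∩ ⟦wet⟧ = {x3, x5, x7, x10, x12} ∩ {x1, x2, x5, x6, x7, x9, x10, x11, x13, x14, x15} = {x5, x7, x10}
So ⟦wet engineer right of x8 beside x4⟧ = {x5, x7, x10}.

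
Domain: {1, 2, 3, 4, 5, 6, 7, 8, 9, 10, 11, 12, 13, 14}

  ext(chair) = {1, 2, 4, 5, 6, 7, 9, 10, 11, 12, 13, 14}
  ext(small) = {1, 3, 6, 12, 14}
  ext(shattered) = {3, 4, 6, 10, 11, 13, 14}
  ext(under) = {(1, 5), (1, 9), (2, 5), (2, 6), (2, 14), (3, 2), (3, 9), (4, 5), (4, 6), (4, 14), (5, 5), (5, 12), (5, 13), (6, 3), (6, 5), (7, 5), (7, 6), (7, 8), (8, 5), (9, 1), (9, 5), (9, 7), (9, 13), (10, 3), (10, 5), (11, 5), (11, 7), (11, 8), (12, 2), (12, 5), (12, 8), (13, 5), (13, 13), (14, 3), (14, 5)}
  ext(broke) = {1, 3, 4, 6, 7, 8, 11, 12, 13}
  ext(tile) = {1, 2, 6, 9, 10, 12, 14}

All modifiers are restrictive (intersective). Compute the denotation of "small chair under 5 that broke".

{1, 6, 12}

⟦under 5⟧ = {x : ⟨x, 5⟩ ∈ ⟦under⟧} = {1, 2, 4, 5, 6, 7, 8, 9, 10, 11, 12, 13, 14}
⟦that broke⟧ = ⟦broke⟧ = {1, 3, 4, 6, 7, 8, 11, 12, 13}
⟦chair⟧ = {1, 2, 4, 5, 6, 7, 9, 10, 11, 12, 13, 14}
… ∩ ⟦under 5⟧ = {1, 2, 4, 5, 6, 7, 9, 10, 11, 12, 13, 14} ∩ {1, 2, 4, 5, 6, 7, 8, 9, 10, 11, 12, 13, 14} = {1, 2, 4, 5, 6, 7, 9, 10, 11, 12, 13, 14}
… ∩ ⟦that broke⟧ = {1, 2, 4, 5, 6, 7, 9, 10, 11, 12, 13, 14} ∩ {1, 3, 4, 6, 7, 8, 11, 12, 13} = {1, 4, 6, 7, 11, 12, 13}
… ∩ ⟦small⟧ = {1, 4, 6, 7, 11, 12, 13} ∩ {1, 3, 6, 12, 14} = {1, 6, 12}
So ⟦small chair under 5 that broke⟧ = {1, 6, 12}.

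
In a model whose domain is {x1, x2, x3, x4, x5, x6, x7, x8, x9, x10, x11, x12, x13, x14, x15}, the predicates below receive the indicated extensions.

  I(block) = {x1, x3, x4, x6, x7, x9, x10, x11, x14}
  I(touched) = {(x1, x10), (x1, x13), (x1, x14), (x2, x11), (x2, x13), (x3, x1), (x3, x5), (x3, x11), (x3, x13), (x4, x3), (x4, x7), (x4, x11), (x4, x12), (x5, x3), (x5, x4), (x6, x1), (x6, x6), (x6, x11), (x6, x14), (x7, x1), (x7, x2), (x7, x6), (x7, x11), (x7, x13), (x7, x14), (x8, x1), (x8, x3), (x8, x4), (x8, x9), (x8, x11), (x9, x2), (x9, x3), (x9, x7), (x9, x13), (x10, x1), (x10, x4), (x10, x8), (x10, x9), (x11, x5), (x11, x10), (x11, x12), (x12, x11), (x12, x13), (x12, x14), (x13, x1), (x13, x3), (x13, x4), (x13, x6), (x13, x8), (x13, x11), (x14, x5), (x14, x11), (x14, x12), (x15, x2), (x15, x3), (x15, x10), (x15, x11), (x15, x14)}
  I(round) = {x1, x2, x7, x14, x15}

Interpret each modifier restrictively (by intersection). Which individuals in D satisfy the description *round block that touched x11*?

{x7, x14}

⟦that touched x11⟧ = {x : ⟨x, x11⟩ ∈ ⟦touched⟧} = {x2, x3, x4, x6, x7, x8, x12, x13, x14, x15}
⟦block⟧ = {x1, x3, x4, x6, x7, x9, x10, x11, x14}
… ∩ ⟦that touched x11⟧ = {x1, x3, x4, x6, x7, x9, x10, x11, x14} ∩ {x2, x3, x4, x6, x7, x8, x12, x13, x14, x15} = {x3, x4, x6, x7, x14}
… ∩ ⟦round⟧ = {x3, x4, x6, x7, x14} ∩ {x1, x2, x7, x14, x15} = {x7, x14}
So ⟦round block that touched x11⟧ = {x7, x14}.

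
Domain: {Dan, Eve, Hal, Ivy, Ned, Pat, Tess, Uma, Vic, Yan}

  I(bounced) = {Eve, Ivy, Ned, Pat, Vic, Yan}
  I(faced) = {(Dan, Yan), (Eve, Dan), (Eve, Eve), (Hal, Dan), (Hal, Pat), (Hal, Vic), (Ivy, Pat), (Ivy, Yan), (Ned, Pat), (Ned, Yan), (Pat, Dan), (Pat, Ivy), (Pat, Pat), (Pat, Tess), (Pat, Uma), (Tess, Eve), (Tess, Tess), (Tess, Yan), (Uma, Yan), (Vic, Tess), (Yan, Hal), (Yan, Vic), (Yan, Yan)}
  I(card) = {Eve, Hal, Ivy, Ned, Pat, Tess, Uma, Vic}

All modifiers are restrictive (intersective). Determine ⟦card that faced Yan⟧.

⟦that faced Yan⟧ = {x : ⟨x, Yan⟩ ∈ ⟦faced⟧} = {Dan, Ivy, Ned, Tess, Uma, Yan}
⟦card⟧ = {Eve, Hal, Ivy, Ned, Pat, Tess, Uma, Vic}
… ∩ ⟦that faced Yan⟧ = {Eve, Hal, Ivy, Ned, Pat, Tess, Uma, Vic} ∩ {Dan, Ivy, Ned, Tess, Uma, Yan} = {Ivy, Ned, Tess, Uma}
So ⟦card that faced Yan⟧ = {Ivy, Ned, Tess, Uma}.

{Ivy, Ned, Tess, Uma}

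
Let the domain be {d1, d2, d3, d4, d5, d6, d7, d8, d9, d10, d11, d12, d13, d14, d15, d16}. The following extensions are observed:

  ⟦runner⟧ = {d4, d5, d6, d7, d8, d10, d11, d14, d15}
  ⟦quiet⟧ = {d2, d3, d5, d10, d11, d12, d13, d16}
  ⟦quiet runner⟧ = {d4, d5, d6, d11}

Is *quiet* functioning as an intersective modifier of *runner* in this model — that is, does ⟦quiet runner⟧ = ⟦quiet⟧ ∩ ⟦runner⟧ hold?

no

⟦quiet⟧ ∩ ⟦runner⟧ = {d2, d3, d5, d10, d11, d12, d13, d16} ∩ {d4, d5, d6, d7, d8, d10, d11, d14, d15} = {d5, d10, d11}
Observed ⟦quiet runner⟧ = {d4, d5, d6, d11}.
These differ, so the modifier is not intersective in this model.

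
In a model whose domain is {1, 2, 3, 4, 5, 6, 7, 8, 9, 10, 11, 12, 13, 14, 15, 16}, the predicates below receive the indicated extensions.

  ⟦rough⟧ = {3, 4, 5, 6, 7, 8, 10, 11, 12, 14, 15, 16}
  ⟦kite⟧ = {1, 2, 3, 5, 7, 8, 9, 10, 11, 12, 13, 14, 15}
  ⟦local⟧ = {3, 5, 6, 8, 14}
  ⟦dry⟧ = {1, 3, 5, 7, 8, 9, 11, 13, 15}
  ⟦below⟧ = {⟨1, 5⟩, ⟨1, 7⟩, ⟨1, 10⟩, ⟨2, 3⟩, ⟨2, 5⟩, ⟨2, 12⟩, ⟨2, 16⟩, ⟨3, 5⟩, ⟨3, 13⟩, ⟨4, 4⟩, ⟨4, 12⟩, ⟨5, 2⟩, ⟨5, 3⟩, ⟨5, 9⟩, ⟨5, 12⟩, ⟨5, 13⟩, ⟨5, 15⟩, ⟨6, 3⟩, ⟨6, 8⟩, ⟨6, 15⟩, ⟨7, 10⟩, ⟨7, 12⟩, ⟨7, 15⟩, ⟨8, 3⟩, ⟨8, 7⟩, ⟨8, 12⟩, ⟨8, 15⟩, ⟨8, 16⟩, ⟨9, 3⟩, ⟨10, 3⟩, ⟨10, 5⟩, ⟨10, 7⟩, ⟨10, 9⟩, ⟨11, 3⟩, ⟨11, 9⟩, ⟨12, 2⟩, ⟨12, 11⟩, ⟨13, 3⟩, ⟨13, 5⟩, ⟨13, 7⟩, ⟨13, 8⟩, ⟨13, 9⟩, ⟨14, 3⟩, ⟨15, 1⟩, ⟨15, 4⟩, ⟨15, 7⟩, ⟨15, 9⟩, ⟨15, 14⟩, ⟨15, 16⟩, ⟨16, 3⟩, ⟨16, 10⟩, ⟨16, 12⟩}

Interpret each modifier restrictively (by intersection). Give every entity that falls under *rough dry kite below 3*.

⟦below 3⟧ = {x : ⟨x, 3⟩ ∈ ⟦below⟧} = {2, 5, 6, 8, 9, 10, 11, 13, 14, 16}
⟦kite⟧ = {1, 2, 3, 5, 7, 8, 9, 10, 11, 12, 13, 14, 15}
… ∩ ⟦below 3⟧ = {1, 2, 3, 5, 7, 8, 9, 10, 11, 12, 13, 14, 15} ∩ {2, 5, 6, 8, 9, 10, 11, 13, 14, 16} = {2, 5, 8, 9, 10, 11, 13, 14}
… ∩ ⟦rough⟧ = {2, 5, 8, 9, 10, 11, 13, 14} ∩ {3, 4, 5, 6, 7, 8, 10, 11, 12, 14, 15, 16} = {5, 8, 10, 11, 14}
… ∩ ⟦dry⟧ = {5, 8, 10, 11, 14} ∩ {1, 3, 5, 7, 8, 9, 11, 13, 15} = {5, 8, 11}
So ⟦rough dry kite below 3⟧ = {5, 8, 11}.

{5, 8, 11}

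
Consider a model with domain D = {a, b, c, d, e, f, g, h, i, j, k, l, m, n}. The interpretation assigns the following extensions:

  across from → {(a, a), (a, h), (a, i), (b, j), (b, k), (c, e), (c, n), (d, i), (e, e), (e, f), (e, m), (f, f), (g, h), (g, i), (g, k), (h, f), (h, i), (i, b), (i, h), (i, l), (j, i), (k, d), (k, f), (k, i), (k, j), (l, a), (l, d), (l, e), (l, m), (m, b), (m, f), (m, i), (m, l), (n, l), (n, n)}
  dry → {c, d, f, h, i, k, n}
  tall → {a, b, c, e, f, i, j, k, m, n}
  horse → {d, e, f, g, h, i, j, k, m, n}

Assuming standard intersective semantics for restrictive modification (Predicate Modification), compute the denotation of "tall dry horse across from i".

⟦across from i⟧ = {x : ⟨x, i⟩ ∈ ⟦across from⟧} = {a, d, g, h, j, k, m}
⟦horse⟧ = {d, e, f, g, h, i, j, k, m, n}
… ∩ ⟦across from i⟧ = {d, e, f, g, h, i, j, k, m, n} ∩ {a, d, g, h, j, k, m} = {d, g, h, j, k, m}
… ∩ ⟦tall⟧ = {d, g, h, j, k, m} ∩ {a, b, c, e, f, i, j, k, m, n} = {j, k, m}
… ∩ ⟦dry⟧ = {j, k, m} ∩ {c, d, f, h, i, k, n} = {k}
So ⟦tall dry horse across from i⟧ = {k}.

{k}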